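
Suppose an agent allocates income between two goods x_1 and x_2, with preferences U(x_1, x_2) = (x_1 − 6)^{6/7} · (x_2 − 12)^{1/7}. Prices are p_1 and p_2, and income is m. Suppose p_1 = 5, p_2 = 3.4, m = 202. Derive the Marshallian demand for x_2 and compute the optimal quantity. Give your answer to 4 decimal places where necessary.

x_2* = 17.5126

This is Cobb-Douglas in (x_1−6, x_2−12): tangency gives 6/7·p_2·(x_2−12) = 1/7·p_1·(x_1−6).
After buying the subsistence bundle (6, 12), a share 6/7 of the remaining income goes to x_1: x_1* = 6 + 6/7·(m − 6p_1 − 12p_2)/p_1.
Discretionary income = 202 − 6·5 − 12·3.4 = 131.2; x_2* = 12 + 1/7·131.2/3.4 = 17.5126.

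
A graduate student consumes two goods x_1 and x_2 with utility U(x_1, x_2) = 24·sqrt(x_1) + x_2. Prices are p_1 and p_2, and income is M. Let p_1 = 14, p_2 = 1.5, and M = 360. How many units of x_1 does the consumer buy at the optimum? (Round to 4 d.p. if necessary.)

x_1* = 1.6531

Utility is quasi-linear in x_2; the FOC for x_1 is 12/√x_1 = p_1/p_2.
Thus x_1* = (12·p_2/p_1)² — independent of M — with the rest of income spent on x_2.
Plugging in: x_1* = (12·1.5/14)² = 1.6531.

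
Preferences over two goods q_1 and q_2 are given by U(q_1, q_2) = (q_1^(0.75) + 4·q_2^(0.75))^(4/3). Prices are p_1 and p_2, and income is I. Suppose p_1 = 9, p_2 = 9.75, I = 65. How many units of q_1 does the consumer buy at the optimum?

Substitute q_2 = (q_2/q_1)·q_1 into the budget: q_1* = I/(p_1 + p_2·(q_2/q_1)).
Numerically q_2/q_1 = 185.8624, so q_1* = 65/(9 + 9.75·185.8624) = 0.0357.

q_1* = 0.0357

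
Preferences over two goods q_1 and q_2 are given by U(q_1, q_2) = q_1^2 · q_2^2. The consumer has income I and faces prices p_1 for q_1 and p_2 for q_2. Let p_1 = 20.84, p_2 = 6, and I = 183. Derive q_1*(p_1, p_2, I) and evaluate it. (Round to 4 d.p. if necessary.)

Tangency: MRS = q_2/q_1 = p_1/p_2.
So 2·p_2·q_2 = 2·p_1·q_1; combined with the budget, a share 0.5 of income goes to q_1.
Demand: q_1*(p_1,p_2,I) = 0.5·I/p_1 and q_2* = 0.5·I/p_2.
At p_1=20.84, p_2=6, I=183: q_1* = 0.5·183/20.84 = 4.3906.

q_1* = 4.3906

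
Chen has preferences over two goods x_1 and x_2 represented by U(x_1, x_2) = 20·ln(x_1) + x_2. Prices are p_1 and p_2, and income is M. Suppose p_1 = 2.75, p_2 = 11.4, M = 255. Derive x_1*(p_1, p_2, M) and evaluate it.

x_1* = 82.9091

Set MRS = p_1/p_2: (20/x_1)/1 = p_1/p_2.
So x_1*(p_1,p_2) = 20·p_2/p_1, independent of income; and x_2* = (M − 20·p_2)/p_2.
At the given prices: x_1* = 20·11.4/2.75 = 82.9091.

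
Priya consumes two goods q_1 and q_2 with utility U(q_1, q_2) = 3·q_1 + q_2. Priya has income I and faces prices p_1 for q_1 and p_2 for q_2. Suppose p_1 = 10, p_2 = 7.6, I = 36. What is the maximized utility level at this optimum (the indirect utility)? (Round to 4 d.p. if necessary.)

V = 10.8

Numerically: q_1* = 3.6, q_2* = 0.
Utility at the optimum: U(3.6, 0) = 10.8.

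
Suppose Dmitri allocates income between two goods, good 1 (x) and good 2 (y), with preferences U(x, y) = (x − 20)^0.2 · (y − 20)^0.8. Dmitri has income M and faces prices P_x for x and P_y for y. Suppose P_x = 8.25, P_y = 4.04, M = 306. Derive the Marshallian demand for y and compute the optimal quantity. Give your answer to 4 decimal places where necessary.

Discretionary income = 306 − 20·8.25 − 20·4.04 = 60.2; y* = 20 + 0.8·60.2/4.04 = 31.9208.

y* = 31.9208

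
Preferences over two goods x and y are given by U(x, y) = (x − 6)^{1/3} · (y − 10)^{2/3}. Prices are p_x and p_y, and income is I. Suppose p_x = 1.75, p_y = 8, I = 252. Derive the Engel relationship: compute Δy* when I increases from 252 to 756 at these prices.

Δy* = 42

MRS = (1/2)·(y−10)/(x−6). Tangency with p_x/p_y gives y−10 = 2·(p_x/p_y)·(x−6).
After buying the subsistence bundle (6, 10), a share 1/3 of the remaining income goes to x: x* = 6 + 1/3·(I − 6p_x − 10p_y)/p_x.
Discretionary income = 252 − 6·1.75 − 10·8 = 161.5; y* = 10 + 2/3·161.5/8 = 23.4583.
At I' = 756: y* = 65.4583. Change: 65.4583 − 23.4583 = 42.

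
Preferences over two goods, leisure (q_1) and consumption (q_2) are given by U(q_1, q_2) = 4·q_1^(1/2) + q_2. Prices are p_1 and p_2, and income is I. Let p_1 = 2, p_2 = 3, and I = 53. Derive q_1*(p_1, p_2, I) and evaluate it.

Utility is quasi-linear in q_2; the FOC for q_1 is 2/√q_1 = p_1/p_2.
Solve: √q_1 = 2·p_2/p_1, so q_1*(p_1,p_2) = (2·p_2/p_1)², and q_2* = (I − p_1·q_1*)/p_2.
Plugging in: q_1* = (2·3/2)² = 9.

q_1* = 9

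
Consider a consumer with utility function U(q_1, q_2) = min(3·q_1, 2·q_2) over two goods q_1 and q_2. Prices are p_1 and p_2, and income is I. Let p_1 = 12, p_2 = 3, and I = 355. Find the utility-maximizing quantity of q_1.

q_1* = 21.5152

Leontief preferences: the optimum is at the kink where q_1/2 = q_2/3, i.e. q_2 = (3/2)·q_1.
Budget: p_1·q_1 + p_2·(3/2)·q_1 = I, so (2·p_1 + 3·p_2)·q_1 = 2·I.
Demand: q_1*(p_1,p_2,I) = 2·I/(2·p_1 + 3·p_2), q_2* = 3·I/(2·p_1 + 3·p_2).
Here 2·12 + 3·3 = 33, giving q_1* = 21.5152.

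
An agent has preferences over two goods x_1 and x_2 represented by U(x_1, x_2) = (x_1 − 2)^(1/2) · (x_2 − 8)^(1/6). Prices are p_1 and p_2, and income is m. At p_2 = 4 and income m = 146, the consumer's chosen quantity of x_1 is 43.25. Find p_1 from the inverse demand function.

MRS = 3·(x_2−8)/(x_1−2). Tangency with p_1/p_2 gives x_2−8 = (1/3)·(p_1/p_2)·(x_1−2).
After buying the subsistence bundle (2, 8), a share 0.75 of the remaining income goes to x_1: x_1* = 2 + 0.75·(m − 2p_1 − 8p_2)/p_1.
Set x_1* = 43.25 in the demand function and solve for p_1: p_1 = 2.

p_1 = 2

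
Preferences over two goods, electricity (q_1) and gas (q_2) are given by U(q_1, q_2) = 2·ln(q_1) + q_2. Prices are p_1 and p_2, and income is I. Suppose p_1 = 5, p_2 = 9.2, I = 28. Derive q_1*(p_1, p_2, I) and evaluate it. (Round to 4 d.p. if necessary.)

q_1* = 3.68

Set MRS = p_1/p_2: (2/q_1)/1 = p_1/p_2.
So q_1*(p_1,p_2) = 2·p_2/p_1, independent of income; and q_2* = (I − 2·p_2)/p_2.
At the given prices: q_1* = 2·9.2/5 = 3.68.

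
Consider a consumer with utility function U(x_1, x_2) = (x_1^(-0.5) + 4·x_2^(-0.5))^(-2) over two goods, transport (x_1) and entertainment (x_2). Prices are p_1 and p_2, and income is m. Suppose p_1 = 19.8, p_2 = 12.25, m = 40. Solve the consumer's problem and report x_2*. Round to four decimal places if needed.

MRS = MU_x_1/MU_x_2 = (1/4)·(x_2/x_1)^(1.5). Set equal to p_1/p_2.
Solve for the ratio: x_2/x_1 = [4·p_1/p_2]^(2/3).
Substitute x_2 = (x_2/x_1)·x_1 into the budget: x_1* = m/(p_1 + p_2·(x_2/x_1)).
Numerically x_2/x_1 = 3.470505, so x_1* = 40/(19.8 + 12.25·3.470505) = 0.6419 and x_2* = 3.470505·0.6419 = 2.2278.

x_2* = 2.2278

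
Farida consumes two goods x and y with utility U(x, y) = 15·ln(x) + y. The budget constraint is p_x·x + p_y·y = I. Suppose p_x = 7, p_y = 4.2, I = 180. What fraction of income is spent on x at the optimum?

MU_x = 15/x, MU_y = 1. Tangency: 15/x = p_x/p_y.
So x*(p_x,p_y) = 15·p_y/p_x, independent of income; and y* = (I − 15·p_y)/p_y.
At the given prices: x* = 15·4.2/7 = 9, and y* = 27.8571.
Expenditure on x: 7·9 = 63; share = 0.35.

share on x = 0.35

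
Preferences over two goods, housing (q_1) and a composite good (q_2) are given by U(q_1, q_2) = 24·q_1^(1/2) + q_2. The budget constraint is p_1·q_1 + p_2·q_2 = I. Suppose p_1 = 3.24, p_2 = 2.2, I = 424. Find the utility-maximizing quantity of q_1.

MU_q_1 = 12/√q_1, MU_q_2 = 1. Tangency: 12/√q_1 = p_1/p_2.
Solve: √q_1 = 12·p_2/p_1, so q_1*(p_1,p_2) = (12·p_2/p_1)², and q_2* = (I − p_1·q_1*)/p_2.
Plugging in: q_1* = (12·2.2/3.24)² = 66.3923.

q_1* = 66.3923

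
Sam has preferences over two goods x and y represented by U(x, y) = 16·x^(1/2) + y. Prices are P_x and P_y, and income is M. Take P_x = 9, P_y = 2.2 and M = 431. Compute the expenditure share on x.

share on x = 0.0799

Set MRS = P_x/P_y: 8·x^(−1/2) = P_x/P_y.
Thus x* = (8·P_y/P_x)² — independent of M — with the rest of income spent on y.
Plugging in: x* = (8·2.2/9)² = 3.8242, y* = 180.2646.
Expenditure on x: 9·3.8242 = 34.4178; share = 0.0799.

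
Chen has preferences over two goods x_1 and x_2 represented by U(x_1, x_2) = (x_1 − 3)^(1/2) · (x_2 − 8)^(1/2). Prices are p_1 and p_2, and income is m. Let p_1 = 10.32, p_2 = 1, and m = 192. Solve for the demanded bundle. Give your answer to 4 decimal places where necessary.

x_1* = 10.4147, x_2* = 84.52

Discretionary income = 192 − 3·10.32 − 8·1 = 153.04; x_1* = 3 + 0.5·153.04/10.32 = 10.4147; x_2* = 8 + 0.5·153.04/1 = 84.52.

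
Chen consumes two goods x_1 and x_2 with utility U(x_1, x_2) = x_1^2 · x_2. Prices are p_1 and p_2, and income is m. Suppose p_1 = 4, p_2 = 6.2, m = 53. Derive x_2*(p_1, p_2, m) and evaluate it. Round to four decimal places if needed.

Demand: x_1*(p_1,p_2,m) = 2/3·m/p_1 and x_2* = 1/3·m/p_2.
At p_1=4, p_2=6.2, m=53: x_2* = 1/3·53/6.2 = 2.8495.

x_2* = 2.8495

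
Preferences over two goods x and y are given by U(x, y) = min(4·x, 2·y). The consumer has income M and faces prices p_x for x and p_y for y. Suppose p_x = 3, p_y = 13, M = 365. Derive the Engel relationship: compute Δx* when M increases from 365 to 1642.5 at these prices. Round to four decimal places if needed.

Leontief preferences: the optimum is at the kink where x/2 = y/4, i.e. y = 2·x.
Budget: p_x·x + p_y·2·x = M, so (2·p_x + 4·p_y)·x = 2·M.
Demand: x*(p_x,p_y,M) = 2·M/(2·p_x + 4·p_y), y* = 4·M/(2·p_x + 4·p_y).
Here 2·3 + 4·13 = 58, giving x* = 12.5862.
At M' = 1642.5: x* = 56.6379. Change: 56.6379 − 12.5862 = 44.0517.

Δx* = 44.0517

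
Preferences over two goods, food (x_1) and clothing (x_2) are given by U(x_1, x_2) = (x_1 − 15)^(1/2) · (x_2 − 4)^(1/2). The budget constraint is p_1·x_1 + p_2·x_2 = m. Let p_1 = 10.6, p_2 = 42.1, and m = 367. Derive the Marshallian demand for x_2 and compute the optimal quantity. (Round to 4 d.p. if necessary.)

x_2* = 4.4703

Let x_1' = x_1−15, x_2' = x_2−4. MRS = x_2'/x_1' = p_1/p_2.
Substituting into the budget: x_1* = 15 + 0.5·(m − 15·p_1 − 4·p_2)/p_1, and x_2* = 4 + 0.5·(…)/p_2.
Discretionary income = 367 − 15·10.6 − 4·42.1 = 39.6; x_2* = 4 + 0.5·39.6/42.1 = 4.4703.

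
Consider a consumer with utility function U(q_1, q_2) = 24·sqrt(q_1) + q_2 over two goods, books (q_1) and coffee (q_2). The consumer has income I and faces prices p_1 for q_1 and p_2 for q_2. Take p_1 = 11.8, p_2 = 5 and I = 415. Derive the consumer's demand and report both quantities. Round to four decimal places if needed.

Utility is quasi-linear in q_2; the FOC for q_1 is 12/√q_1 = p_1/p_2.
Solve: √q_1 = 12·p_2/p_1, so q_1*(p_1,p_2) = (12·p_2/p_1)², and q_2* = (I − p_1·q_1*)/p_2.
Plugging in: q_1* = (12·5/11.8)² = 25.8546, q_2* = 21.9831.

q_1* = 25.8546, q_2* = 21.9831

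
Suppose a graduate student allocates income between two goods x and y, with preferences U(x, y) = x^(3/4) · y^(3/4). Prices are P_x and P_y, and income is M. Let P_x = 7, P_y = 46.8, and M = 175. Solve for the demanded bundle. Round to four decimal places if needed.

The MRS is y/x. Set MRS = P_x/P_y.
So 0.75·P_y·y = 0.75·P_x·x; combined with the budget, a share 0.5 of income goes to x.
Demand: x*(P_x,P_y,M) = 0.5·M/P_x and y* = 0.5·M/P_y.
At P_x=7, P_y=46.8, M=175: x* = 0.5·175/7 = 12.5, y* = 1.8697.

x* = 12.5, y* = 1.8697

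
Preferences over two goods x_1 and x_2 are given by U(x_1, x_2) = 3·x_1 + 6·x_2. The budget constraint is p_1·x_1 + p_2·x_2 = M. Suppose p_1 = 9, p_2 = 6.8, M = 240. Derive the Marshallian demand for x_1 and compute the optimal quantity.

x_2 gives more utility per dollar, so spend all income on x_2: x_2* = M/p_2, x_1* = 0.
Numerically: x_1* = 0, x_2* = 35.2941.

x_1* = 0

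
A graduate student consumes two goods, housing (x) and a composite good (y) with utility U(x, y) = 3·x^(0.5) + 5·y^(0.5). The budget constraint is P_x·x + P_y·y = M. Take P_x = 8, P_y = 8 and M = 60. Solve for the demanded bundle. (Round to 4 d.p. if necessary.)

x* = 1.9853, y* = 5.5147

MRS = MU_x/MU_y = (3/5)·(y/x)^(0.5). Set equal to P_x/P_y.
Solve for the ratio: y/x = [(5/3)·P_x/P_y]^(2).
With the ratio pinned down, the budget gives x* = M/(P_x + P_y·(y/x)) and y* = (y/x)·x*.
Numerically y/x = 2.777778, so x* = 60/(8 + 8·2.777778) = 1.9853 and y* = 2.777778·1.9853 = 5.5147.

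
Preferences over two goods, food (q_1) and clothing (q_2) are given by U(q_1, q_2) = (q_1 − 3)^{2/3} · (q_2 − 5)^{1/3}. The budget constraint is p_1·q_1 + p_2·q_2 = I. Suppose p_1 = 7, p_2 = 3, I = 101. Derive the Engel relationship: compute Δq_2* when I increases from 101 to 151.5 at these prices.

Δq_2* = 5.6111

After buying the subsistence bundle (3, 5), a share 2/3 of the remaining income goes to q_1: q_1* = 3 + 2/3·(I − 3p_1 − 5p_2)/p_1.
Discretionary income = 101 − 3·7 − 5·3 = 65; q_2* = 5 + 1/3·65/3 = 12.2222.
At I' = 151.5: q_2* = 17.8333. Change: 17.8333 − 12.2222 = 5.6111.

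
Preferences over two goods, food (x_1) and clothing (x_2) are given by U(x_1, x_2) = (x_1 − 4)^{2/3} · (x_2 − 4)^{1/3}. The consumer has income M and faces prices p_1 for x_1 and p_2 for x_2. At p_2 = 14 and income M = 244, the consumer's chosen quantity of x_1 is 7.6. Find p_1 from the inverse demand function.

p_1 = 20

Let x_1' = x_1−4, x_2' = x_2−4. MRS = 2·x_2'/x_1' = p_1/p_2.
Substituting into the budget: x_1* = 4 + 2/3·(M − 4·p_1 − 4·p_2)/p_1, and x_2* = 4 + 1/3·(…)/p_2.
Set x_1* = 7.6 in the demand function and solve for p_1: p_1 = 20.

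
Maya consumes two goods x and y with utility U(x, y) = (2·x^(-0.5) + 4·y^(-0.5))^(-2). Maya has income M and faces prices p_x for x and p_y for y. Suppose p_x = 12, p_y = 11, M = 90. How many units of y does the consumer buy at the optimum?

y* = 4.9632

MU_x ∝ 2·x^(-1.5), MU_y ∝ 4·y^(-1.5), so MRS = (1/2)·(y/x)^(1.5) = p_x/p_y.
Solve for the ratio: y/x = [2·p_x/p_y]^(2/3).
Substitute y = (y/x)·x into the budget: x* = M/(p_x + p_y·(y/x)).
Numerically y/x = 1.682205, so x* = 90/(12 + 11·1.682205) = 2.9504 and y* = 1.682205·2.9504 = 4.9632.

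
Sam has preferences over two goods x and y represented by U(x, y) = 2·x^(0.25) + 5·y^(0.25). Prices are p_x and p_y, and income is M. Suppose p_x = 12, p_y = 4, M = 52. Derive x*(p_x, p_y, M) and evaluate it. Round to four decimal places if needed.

From the CES first-order condition, (2/5)·(y/x)^(0.75) = p_x/p_y.
Solve for the ratio: y/x = [(5/2)·p_x/p_y]^(4/3).
With the ratio pinned down, the budget gives x* = M/(p_x + p_y·(y/x)) and y* = (y/x)·x*.
Numerically y/x = 14.680754, so x* = 52/(12 + 4·14.680754) = 0.7353.

x* = 0.7353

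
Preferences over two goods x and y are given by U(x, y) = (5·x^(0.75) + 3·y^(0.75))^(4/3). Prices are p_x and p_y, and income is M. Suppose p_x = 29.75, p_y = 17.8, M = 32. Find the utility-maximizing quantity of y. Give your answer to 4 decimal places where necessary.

MRS = MU_x/MU_y = (5/3)·(y/x)^(0.25). Set equal to p_x/p_y.
Solve for the ratio: y/x = [(3/5)·p_x/p_y]^(4).
With the ratio pinned down, the budget gives x* = M/(p_x + p_y·(y/x)) and y* = (y/x)·x*.
Numerically y/x = 1.011283, so x* = 32/(29.75 + 17.8·1.011283) = 0.6701 and y* = 1.011283·0.6701 = 0.6777.

y* = 0.6777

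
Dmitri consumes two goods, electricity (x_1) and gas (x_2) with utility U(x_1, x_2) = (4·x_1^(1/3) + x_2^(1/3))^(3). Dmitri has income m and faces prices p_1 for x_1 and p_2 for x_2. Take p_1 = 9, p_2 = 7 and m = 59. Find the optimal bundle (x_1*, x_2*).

x_1* = 5.7417, x_2* = 1.0463

With the ratio pinned down, the budget gives x_1* = m/(p_1 + p_2·(x_2/x_1)) and x_2* = (x_2/x_1)·x_1*.
Numerically x_2/x_1 = 0.182233, so x_1* = 59/(9 + 7·0.182233) = 5.7417 and x_2* = 0.182233·5.7417 = 1.0463.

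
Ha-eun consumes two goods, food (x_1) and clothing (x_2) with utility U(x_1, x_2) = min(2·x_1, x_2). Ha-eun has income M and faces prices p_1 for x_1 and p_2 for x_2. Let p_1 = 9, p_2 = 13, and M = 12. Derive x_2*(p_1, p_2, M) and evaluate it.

x_2* = 0.6857

Leontief preferences: the optimum is at the kink where x_1/1 = x_2/2, i.e. x_2 = 2·x_1.
Budget: p_1·x_1 + p_2·2·x_1 = M, so (p_1 + 2·p_2)·x_1 = M.
Demand: x_1*(p_1,p_2,M) = M/(p_1 + 2·p_2), x_2* = 2·M/(p_1 + 2·p_2).
Here 9 + 2·13 = 35, giving x_2* = 0.6857.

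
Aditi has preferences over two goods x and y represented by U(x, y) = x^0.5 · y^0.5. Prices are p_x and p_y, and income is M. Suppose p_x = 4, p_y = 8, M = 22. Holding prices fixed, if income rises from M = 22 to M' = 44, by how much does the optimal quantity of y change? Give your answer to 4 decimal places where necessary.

The MRS is y/x. Set MRS = p_x/p_y.
So 0.5·p_y·y = 0.5·p_x·x; combined with the budget, a share 0.5 of income goes to x.
Demand: x*(p_x,p_y,M) = 0.5·M/p_x and y* = 0.5·M/p_y.
At p_x=4, p_y=8, M=22: y* = 0.5·22/8 = 1.375.
At M' = 44: y* = 2.75. Change: 2.75 − 1.375 = 1.375.

Δy* = 1.375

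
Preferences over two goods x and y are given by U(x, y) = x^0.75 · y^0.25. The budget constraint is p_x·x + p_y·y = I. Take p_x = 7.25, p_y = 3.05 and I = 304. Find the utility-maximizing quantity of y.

y* = 24.918

The MRS is 3·y/x. Set MRS = p_x/p_y.
So 0.75·p_y·y = 0.25·p_x·x; combined with the budget, a share 0.75 of income goes to x.
Demand: x*(p_x,p_y,I) = 0.75·I/p_x and y* = 0.25·I/p_y.
At p_x=7.25, p_y=3.05, I=304: y* = 0.25·304/3.05 = 24.918.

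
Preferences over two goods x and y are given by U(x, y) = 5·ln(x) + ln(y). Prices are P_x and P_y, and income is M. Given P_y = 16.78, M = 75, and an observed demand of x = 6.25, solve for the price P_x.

MU_x/MU_y = (5·y)/(x); tangency sets this equal to P_x/P_y.
So 5·P_y·y = P_x·x; combined with the budget, a share 5/6 of income goes to x.
Demand: x*(P_x,P_y,M) = 5/6·M/P_x and y* = 1/6·M/P_y.
Set x* = 6.25 in the demand function and solve for P_x: P_x = 10.

P_x = 10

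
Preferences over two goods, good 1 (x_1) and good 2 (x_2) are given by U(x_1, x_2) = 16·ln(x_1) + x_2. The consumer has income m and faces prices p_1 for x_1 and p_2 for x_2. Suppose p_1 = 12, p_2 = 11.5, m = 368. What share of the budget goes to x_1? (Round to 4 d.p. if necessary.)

MU_x_1 = 16/x_1, MU_x_2 = 1. Tangency: 16/x_1 = p_1/p_2.
So x_1*(p_1,p_2) = 16·p_2/p_1, independent of income; and x_2* = (m − 16·p_2)/p_2.
At the given prices: x_1* = 16·11.5/12 = 15.3333, and x_2* = 16.
Expenditure on x_1: 12·15.3333 = 184; share = 0.5.

share on x_1 = 0.5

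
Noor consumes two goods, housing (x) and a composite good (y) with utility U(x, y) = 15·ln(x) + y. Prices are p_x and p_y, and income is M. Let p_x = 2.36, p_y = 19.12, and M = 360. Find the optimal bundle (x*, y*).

x* = 121.5254, y* = 3.8285

Set MRS = p_x/p_y: (15/x)/1 = p_x/p_y.
So x*(p_x,p_y) = 15·p_y/p_x, independent of income; and y* = (M − 15·p_y)/p_y.
At the given prices: x* = 15·19.12/2.36 = 121.5254, and y* = 3.8285.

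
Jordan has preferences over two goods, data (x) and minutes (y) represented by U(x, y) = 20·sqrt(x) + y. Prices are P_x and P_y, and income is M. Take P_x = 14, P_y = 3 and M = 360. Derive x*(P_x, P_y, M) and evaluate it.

Utility is quasi-linear in y; the FOC for x is 10/√x = P_x/P_y.
Thus x* = (10·P_y/P_x)² — independent of M — with the rest of income spent on y.
Plugging in: x* = (10·3/14)² = 4.5918.

x* = 4.5918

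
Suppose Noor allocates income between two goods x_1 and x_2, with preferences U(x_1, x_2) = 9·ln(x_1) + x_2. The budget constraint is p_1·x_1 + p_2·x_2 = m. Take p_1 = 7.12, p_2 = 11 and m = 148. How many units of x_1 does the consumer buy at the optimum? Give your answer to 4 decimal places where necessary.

Set MRS = p_1/p_2: (9/x_1)/1 = p_1/p_2.
So x_1*(p_1,p_2) = 9·p_2/p_1, independent of income; and x_2* = (m − 9·p_2)/p_2.
At the given prices: x_1* = 9·11/7.12 = 13.9045.

x_1* = 13.9045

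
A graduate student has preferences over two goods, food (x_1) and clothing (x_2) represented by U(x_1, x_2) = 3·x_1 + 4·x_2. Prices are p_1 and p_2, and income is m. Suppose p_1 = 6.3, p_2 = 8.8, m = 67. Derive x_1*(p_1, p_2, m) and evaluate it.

x_1 gives more utility per dollar, so spend all income on x_1: x_1* = m/p_1, x_2* = 0.
Numerically: x_1* = 10.6349, x_2* = 0.

x_1* = 10.6349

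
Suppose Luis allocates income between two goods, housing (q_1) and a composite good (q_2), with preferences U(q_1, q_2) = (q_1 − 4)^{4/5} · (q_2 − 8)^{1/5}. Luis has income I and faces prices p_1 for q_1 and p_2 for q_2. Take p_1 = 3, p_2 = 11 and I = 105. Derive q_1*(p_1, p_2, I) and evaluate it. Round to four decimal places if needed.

q_1* = 5.3333

Let q_1' = q_1−4, q_2' = q_2−8. MRS = 4·q_2'/q_1' = p_1/p_2.
Substituting into the budget: q_1* = 4 + 0.8·(I − 4·p_1 − 8·p_2)/p_1, and q_2* = 8 + 0.2·(…)/p_2.
Discretionary income = 105 − 4·3 − 8·11 = 5; q_1* = 4 + 0.8·5/3 = 5.3333.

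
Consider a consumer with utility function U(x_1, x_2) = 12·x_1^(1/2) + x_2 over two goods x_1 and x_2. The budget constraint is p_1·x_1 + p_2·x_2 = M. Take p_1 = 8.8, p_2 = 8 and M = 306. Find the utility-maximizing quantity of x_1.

Utility is quasi-linear in x_2; the FOC for x_1 is 6/√x_1 = p_1/p_2.
Thus x_1* = (6·p_2/p_1)² — independent of M — with the rest of income spent on x_2.
Plugging in: x_1* = (6·8/8.8)² = 29.7521.

x_1* = 29.7521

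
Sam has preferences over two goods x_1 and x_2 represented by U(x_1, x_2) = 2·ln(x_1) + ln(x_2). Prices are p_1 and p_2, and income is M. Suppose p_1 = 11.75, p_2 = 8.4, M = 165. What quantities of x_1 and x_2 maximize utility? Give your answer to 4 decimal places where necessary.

x_1* = 9.3617, x_2* = 6.5476

The MRS is 2·x_2/x_1. Set MRS = p_1/p_2.
So 2·p_2·x_2 = p_1·x_1; combined with the budget, a share 2/3 of income goes to x_1.
Demand: x_1*(p_1,p_2,M) = 2/3·M/p_1 and x_2* = 1/3·M/p_2.
At p_1=11.75, p_2=8.4, M=165: x_1* = 2/3·165/11.75 = 9.3617, x_2* = 6.5476.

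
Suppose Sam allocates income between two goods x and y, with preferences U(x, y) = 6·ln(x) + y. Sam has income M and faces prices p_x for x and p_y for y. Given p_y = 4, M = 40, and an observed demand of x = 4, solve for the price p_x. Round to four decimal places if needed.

p_x = 6

Set MRS = p_x/p_y: (6/x)/1 = p_x/p_y.
So x*(p_x,p_y) = 6·p_y/p_x, independent of income; and y* = (M − 6·p_y)/p_y.
Set x* = 4 in the demand function and solve for p_x: p_x = 6.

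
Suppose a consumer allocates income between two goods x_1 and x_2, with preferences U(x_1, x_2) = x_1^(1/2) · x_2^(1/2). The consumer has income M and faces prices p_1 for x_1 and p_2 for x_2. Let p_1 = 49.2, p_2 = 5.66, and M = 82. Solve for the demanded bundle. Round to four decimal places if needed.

x_1* = 0.8333, x_2* = 7.2438

At p_1=49.2, p_2=5.66, M=82: x_1* = 0.5·82/49.2 = 0.8333, x_2* = 7.2438.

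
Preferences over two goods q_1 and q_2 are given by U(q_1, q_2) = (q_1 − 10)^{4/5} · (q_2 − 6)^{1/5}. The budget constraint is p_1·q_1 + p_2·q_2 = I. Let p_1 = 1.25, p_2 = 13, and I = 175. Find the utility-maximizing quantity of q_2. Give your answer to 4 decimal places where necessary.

q_2* = 7.3

MRS = 4·(q_2−6)/(q_1−10). Tangency with p_1/p_2 gives q_2−6 = (1/4)·(p_1/p_2)·(q_1−10).
Substituting into the budget: q_1* = 10 + 0.8·(I − 10·p_1 − 6·p_2)/p_1, and q_2* = 6 + 0.2·(…)/p_2.
Discretionary income = 175 − 10·1.25 − 6·13 = 84.5; q_2* = 6 + 0.2·84.5/13 = 7.3.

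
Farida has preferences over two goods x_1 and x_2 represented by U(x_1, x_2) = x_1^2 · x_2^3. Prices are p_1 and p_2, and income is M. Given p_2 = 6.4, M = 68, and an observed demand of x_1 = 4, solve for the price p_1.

p_1 = 6.8

MU_x_1/MU_x_2 = (2·x_2)/(3·x_1); tangency sets this equal to p_1/p_2.
So 2·p_2·x_2 = 3·p_1·x_1; combined with the budget, a share 0.4 of income goes to x_1.
Demand: x_1*(p_1,p_2,M) = 0.4·M/p_1 and x_2* = 0.6·M/p_2.
Set x_1* = 4 in the demand function and solve for p_1: p_1 = 6.8.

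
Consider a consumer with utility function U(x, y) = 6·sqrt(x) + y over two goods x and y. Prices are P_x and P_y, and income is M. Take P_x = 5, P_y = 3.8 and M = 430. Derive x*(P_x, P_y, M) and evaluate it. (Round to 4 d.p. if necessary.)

x* = 5.1984

Utility is quasi-linear in y; the FOC for x is 3/√x = P_x/P_y.
Thus x* = (3·P_y/P_x)² — independent of M — with the rest of income spent on y.
Plugging in: x* = (3·3.8/5)² = 5.1984.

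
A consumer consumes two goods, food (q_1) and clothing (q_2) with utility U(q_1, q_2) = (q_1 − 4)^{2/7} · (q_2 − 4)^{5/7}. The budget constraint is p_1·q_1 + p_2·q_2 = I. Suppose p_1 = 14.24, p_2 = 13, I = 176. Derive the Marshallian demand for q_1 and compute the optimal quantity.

q_1* = 5.3451

Let q_1' = q_1−4, q_2' = q_2−4. MRS = (2/5)·q_2'/q_1' = p_1/p_2.
After buying the subsistence bundle (4, 4), a share 2/7 of the remaining income goes to q_1: q_1* = 4 + 2/7·(I − 4p_1 − 4p_2)/p_1.
Discretionary income = 176 − 4·14.24 − 4·13 = 67.04; q_1* = 4 + 2/7·67.04/14.24 = 5.3451.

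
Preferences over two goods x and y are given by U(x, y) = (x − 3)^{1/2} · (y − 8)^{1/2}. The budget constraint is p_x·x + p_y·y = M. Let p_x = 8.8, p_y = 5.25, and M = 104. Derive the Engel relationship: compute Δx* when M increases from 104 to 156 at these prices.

This is Cobb-Douglas in (x−3, y−8): tangency gives 0.5·p_y·(y−8) = 0.5·p_x·(x−3).
After buying the subsistence bundle (3, 8), a share 0.5 of the remaining income goes to x: x* = 3 + 0.5·(M − 3p_x − 8p_y)/p_x.
Discretionary income = 104 − 3·8.8 − 8·5.25 = 35.6; x* = 3 + 0.5·35.6/8.8 = 5.0227.
At M' = 156: x* = 7.9773. Change: 7.9773 − 5.0227 = 2.9545.

Δx* = 2.9545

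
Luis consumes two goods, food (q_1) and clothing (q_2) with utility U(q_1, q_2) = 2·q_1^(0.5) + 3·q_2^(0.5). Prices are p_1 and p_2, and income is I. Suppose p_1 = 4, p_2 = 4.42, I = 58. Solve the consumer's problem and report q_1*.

q_1* = 4.7757

From the CES first-order condition, (2/3)·(q_2/q_1)^(0.5) = p_1/p_2.
Solve for the ratio: q_2/q_1 = [(3/2)·p_1/p_2]^(2).
Substitute q_2 = (q_2/q_1)·q_1 into the budget: q_1* = I/(p_1 + p_2·(q_2/q_1)).
Numerically q_2/q_1 = 1.842714, so q_1* = 58/(4 + 4.42·1.842714) = 4.7757.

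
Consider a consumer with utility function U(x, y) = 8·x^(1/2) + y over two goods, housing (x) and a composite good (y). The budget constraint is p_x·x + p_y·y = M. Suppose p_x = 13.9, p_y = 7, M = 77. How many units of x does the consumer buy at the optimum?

Utility is quasi-linear in y; the FOC for x is 4/√x = p_x/p_y.
Thus x* = (4·p_y/p_x)² — independent of M — with the rest of income spent on y.
Plugging in: x* = (4·7/13.9)² = 4.0578.

x* = 4.0578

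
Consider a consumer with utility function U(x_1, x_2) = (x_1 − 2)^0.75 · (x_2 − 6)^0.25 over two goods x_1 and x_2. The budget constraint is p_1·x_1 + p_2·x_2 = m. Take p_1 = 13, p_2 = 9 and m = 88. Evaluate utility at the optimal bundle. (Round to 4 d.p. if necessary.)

MRS = 3·(x_2−6)/(x_1−2). Tangency with p_1/p_2 gives x_2−6 = (1/3)·(p_1/p_2)·(x_1−2).
Substituting into the budget: x_1* = 2 + 0.75·(m − 2·p_1 − 6·p_2)/p_1, and x_2* = 6 + 0.25·(…)/p_2.
Discretionary income = 88 − 2·13 − 6·9 = 8; x_1* = 2 + 0.75·8/13 = 2.4615; x_2* = 6 + 0.25·8/9 = 6.2222.
Utility at the optimum: U(2.4615, 6.2222) = 0.3845.

V = 0.3845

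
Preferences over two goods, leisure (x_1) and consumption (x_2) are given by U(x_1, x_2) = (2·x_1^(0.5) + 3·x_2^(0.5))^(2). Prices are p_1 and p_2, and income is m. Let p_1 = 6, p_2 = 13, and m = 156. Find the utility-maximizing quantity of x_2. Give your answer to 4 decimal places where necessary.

x_2* = 6.1132

MU_x_1 ∝ 2·x_1^(-0.5), MU_x_2 ∝ 3·x_2^(-0.5), so MRS = (2/3)·(x_2/x_1)^(0.5) = p_1/p_2.
Solve for the ratio: x_2/x_1 = [(3/2)·p_1/p_2]^(2).
Substitute x_2 = (x_2/x_1)·x_1 into the budget: x_1* = m/(p_1 + p_2·(x_2/x_1)).
Numerically x_2/x_1 = 0.47929, so x_1* = 156/(6 + 13·0.47929) = 12.7547 and x_2* = 0.47929·12.7547 = 6.1132.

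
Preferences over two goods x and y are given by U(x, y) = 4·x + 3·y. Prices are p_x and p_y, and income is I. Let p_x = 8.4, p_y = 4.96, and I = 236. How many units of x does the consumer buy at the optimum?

Linear utility — the consumer picks whichever good has higher MU/price: 4/8.4 = 0.4762 vs 3/4.96 = 0.6048.
y gives more utility per dollar, so spend all income on y: y* = I/p_y, x* = 0.
Numerically: x* = 0, y* = 47.5806.

x* = 0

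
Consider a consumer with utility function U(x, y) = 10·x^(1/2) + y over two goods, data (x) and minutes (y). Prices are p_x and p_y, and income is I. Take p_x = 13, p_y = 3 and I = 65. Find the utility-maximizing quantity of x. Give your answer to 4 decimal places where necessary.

MU_x = 5/√x, MU_y = 1. Tangency: 5/√x = p_x/p_y.
Thus x* = (5·p_y/p_x)² — independent of I — with the rest of income spent on y.
Plugging in: x* = (5·3/13)² = 1.3314.

x* = 1.3314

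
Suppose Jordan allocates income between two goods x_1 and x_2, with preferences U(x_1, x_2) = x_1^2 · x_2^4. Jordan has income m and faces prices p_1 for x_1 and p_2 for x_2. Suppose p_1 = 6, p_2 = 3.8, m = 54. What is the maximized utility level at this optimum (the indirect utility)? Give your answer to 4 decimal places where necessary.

V = 72496.6813

MU_x_1/MU_x_2 = (2·x_2)/(4·x_1); tangency sets this equal to p_1/p_2.
Rearranging, p_2·x_2 = 2·p_1·x_1. Substituting into the budget gives p_1·x_1·(1 + 2) = m.
Demand: x_1*(p_1,p_2,m) = 1/3·m/p_1 and x_2* = 2/3·m/p_2.
At p_1=6, p_2=3.8, m=54: x_1* = 1/3·54/6 = 3, x_2* = 9.4737.
Utility at the optimum: U(3, 9.4737) = 72496.6813.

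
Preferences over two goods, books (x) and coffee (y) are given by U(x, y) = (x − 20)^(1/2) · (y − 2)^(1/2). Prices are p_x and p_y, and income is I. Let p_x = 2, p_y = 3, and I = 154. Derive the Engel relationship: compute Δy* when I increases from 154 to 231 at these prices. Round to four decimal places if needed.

Δy* = 12.8333

After buying the subsistence bundle (20, 2), a share 0.5 of the remaining income goes to x: x* = 20 + 0.5·(I − 20p_x − 2p_y)/p_x.
Discretionary income = 154 − 20·2 − 2·3 = 108; y* = 2 + 0.5·108/3 = 20.
At I' = 231: y* = 32.8333. Change: 32.8333 − 20 = 12.8333.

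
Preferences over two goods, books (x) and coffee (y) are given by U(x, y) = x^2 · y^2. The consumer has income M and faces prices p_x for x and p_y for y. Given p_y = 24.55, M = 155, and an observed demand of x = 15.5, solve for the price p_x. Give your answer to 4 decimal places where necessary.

MU_x/MU_y = (2·y)/(2·x); tangency sets this equal to p_x/p_y.
Rearranging, p_y·y = p_x·x. Substituting into the budget gives p_x·x·(1 + 1) = M.
Demand: x*(p_x,p_y,M) = 0.5·M/p_x and y* = 0.5·M/p_y.
Set x* = 15.5 in the demand function and solve for p_x: p_x = 5.

p_x = 5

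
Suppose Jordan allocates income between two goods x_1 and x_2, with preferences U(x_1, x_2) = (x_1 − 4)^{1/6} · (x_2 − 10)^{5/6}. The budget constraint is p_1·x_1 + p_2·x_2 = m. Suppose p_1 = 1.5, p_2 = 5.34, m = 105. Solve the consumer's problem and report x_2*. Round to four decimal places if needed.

x_2* = 17.1161

After buying the subsistence bundle (4, 10), a share 1/6 of the remaining income goes to x_1: x_1* = 4 + 1/6·(m − 4p_1 − 10p_2)/p_1.
Discretionary income = 105 − 4·1.5 − 10·5.34 = 45.6; x_2* = 10 + 5/6·45.6/5.34 = 17.1161.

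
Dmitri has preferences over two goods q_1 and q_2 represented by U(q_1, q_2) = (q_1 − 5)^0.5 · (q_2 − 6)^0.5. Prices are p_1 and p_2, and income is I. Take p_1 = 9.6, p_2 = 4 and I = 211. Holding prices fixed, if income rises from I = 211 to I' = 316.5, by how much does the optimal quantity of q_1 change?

Δq_1* = 5.4948

This is Cobb-Douglas in (q_1−5, q_2−6): tangency gives 0.5·p_2·(q_2−6) = 0.5·p_1·(q_1−5).
After buying the subsistence bundle (5, 6), a share 0.5 of the remaining income goes to q_1: q_1* = 5 + 0.5·(I − 5p_1 − 6p_2)/p_1.
Discretionary income = 211 − 5·9.6 − 6·4 = 139; q_1* = 5 + 0.5·139/9.6 = 12.2396.
At I' = 316.5: q_1* = 17.7344. Change: 17.7344 − 12.2396 = 5.4948.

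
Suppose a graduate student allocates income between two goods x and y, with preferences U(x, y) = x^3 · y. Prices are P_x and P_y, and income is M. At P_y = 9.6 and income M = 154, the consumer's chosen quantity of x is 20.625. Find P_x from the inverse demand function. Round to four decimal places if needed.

The MRS is 3·y/x. Set MRS = P_x/P_y.
So 3·P_y·y = P_x·x; combined with the budget, a share 0.75 of income goes to x.
Demand: x*(P_x,P_y,M) = 0.75·M/P_x and y* = 0.25·M/P_y.
Set x* = 20.625 in the demand function and solve for P_x: P_x = 5.6.

P_x = 5.6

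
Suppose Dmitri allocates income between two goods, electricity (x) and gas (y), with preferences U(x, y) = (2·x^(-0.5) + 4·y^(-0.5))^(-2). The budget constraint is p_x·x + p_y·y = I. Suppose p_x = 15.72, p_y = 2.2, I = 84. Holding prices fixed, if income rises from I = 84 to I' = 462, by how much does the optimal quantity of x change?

Δx* = 13.1819

With the ratio pinned down, the budget gives x* = I/(p_x + p_y·(y/x)) and y* = (y/x)·x*.
Numerically y/x = 5.888978, so x* = 84/(15.72 + 2.2·5.888978) = 2.9293.
At I' = 462: x* = 16.1112. Change: 16.1112 − 2.9293 = 13.1819.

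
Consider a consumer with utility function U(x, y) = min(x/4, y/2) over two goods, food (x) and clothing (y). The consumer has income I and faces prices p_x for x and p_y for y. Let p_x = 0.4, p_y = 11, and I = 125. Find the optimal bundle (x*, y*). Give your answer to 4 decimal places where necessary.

With perfect complements, no substitution: consume in ratio x:y = 4:2.
Budget: p_x·x + p_y·(1/2)·x = I, so (4·p_x + 2·p_y)·x = 4·I.
Demand: x*(p_x,p_y,I) = 4·I/(4·p_x + 2·p_y), y* = 2·I/(4·p_x + 2·p_y).
Here 4·0.4 + 2·11 = 23.6, giving x* = 21.1864 and y* = 10.5932.

x* = 21.1864, y* = 10.5932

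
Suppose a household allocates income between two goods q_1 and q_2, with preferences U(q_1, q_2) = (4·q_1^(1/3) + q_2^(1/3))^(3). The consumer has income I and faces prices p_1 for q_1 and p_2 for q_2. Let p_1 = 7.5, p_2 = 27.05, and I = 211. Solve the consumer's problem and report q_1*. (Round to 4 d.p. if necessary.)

q_1* = 26.396

From the CES first-order condition, 4·(q_2/q_1)^(2/3) = p_1/p_2.
Solve for the ratio: q_2/q_1 = [(1/4)·p_1/p_2]^(1.5).
Substitute q_2 = (q_2/q_1)·q_1 into the budget: q_1* = I/(p_1 + p_2·(q_2/q_1)).
Numerically q_2/q_1 = 0.01825, so q_1* = 211/(7.5 + 27.05·0.01825) = 26.396.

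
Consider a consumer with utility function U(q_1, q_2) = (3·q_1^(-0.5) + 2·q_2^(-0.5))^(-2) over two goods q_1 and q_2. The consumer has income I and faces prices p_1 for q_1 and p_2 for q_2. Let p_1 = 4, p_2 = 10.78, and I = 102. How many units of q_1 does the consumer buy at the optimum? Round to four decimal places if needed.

q_1* = 12.3666

Substitute q_2 = (q_2/q_1)·q_1 into the budget: q_1* = I/(p_1 + p_2·(q_2/q_1)).
Numerically q_2/q_1 = 0.394064, so q_1* = 102/(4 + 10.78·0.394064) = 12.3666.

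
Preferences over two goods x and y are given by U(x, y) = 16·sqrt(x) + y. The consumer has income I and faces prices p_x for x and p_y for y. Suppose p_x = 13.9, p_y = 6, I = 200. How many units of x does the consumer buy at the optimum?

Utility is quasi-linear in y; the FOC for x is 8/√x = p_x/p_y.
Solve: √x = 8·p_y/p_x, so x*(p_x,p_y) = (8·p_y/p_x)², and y* = (I − p_x·x*)/p_y.
Plugging in: x* = (8·6/13.9)² = 11.9248.

x* = 11.9248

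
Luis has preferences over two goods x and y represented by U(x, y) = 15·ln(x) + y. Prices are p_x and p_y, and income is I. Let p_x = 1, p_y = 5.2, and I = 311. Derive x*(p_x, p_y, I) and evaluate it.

MU_x = 15/x, MU_y = 1. Tangency: 15/x = p_x/p_y.
So x*(p_x,p_y) = 15·p_y/p_x, independent of income; and y* = (I − 15·p_y)/p_y.
At the given prices: x* = 15·5.2/1 = 78.

x* = 78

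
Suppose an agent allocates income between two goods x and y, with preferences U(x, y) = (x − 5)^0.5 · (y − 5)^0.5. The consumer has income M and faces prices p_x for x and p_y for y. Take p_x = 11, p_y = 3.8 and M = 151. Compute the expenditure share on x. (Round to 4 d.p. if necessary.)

MRS = (y−5)/(x−5). Tangency with p_x/p_y gives y−5 = (p_x/p_y)·(x−5).
Substituting into the budget: x* = 5 + 0.5·(M − 5·p_x − 5·p_y)/p_x, and y* = 5 + 0.5·(…)/p_y.
Discretionary income = 151 − 5·11 − 5·3.8 = 77; x* = 5 + 0.5·77/11 = 8.5; y* = 5 + 0.5·77/3.8 = 15.1316.
Expenditure on x: 11·8.5 = 93.5; share = 0.6192.

share on x = 0.6192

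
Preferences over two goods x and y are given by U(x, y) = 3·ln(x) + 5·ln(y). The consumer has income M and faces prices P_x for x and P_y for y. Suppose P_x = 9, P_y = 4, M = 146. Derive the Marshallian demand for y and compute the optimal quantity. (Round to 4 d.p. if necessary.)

Tangency: MRS = (3/5)·y/x = P_x/P_y.
So 3·P_y·y = 5·P_x·x; combined with the budget, a share 0.375 of income goes to x.
Demand: x*(P_x,P_y,M) = 0.375·M/P_x and y* = 0.625·M/P_y.
At P_x=9, P_y=4, M=146: y* = 0.625·146/4 = 22.8125.

y* = 22.8125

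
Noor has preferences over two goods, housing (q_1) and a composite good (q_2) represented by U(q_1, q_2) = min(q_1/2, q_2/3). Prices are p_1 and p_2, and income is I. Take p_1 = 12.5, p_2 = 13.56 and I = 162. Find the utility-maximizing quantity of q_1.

Demand: q_1*(p_1,p_2,I) = 2·I/(2·p_1 + 3·p_2), q_2* = 3·I/(2·p_1 + 3·p_2).
Here 2·12.5 + 3·13.56 = 65.68, giving q_1* = 4.933.

q_1* = 4.933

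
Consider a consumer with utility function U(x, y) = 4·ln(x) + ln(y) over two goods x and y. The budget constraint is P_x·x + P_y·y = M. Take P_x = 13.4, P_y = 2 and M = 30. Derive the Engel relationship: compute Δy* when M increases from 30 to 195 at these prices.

Tangency: MRS = 4·y/x = P_x/P_y.
So 4·P_y·y = P_x·x; combined with the budget, a share 0.8 of income goes to x.
Demand: x*(P_x,P_y,M) = 0.8·M/P_x and y* = 0.2·M/P_y.
At P_x=13.4, P_y=2, M=30: y* = 0.2·30/2 = 3.
At M' = 195: y* = 19.5. Change: 19.5 − 3 = 16.5.

Δy* = 16.5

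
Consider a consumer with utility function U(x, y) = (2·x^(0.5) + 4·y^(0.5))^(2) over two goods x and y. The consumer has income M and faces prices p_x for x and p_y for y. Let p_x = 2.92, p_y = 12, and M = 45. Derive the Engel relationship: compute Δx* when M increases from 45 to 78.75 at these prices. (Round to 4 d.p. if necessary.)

From the CES first-order condition, (1/2)·(y/x)^(0.5) = p_x/p_y.
Solve for the ratio: y/x = [2·p_x/p_y]^(2).
With the ratio pinned down, the budget gives x* = M/(p_x + p_y·(y/x)) and y* = (y/x)·x*.
Numerically y/x = 0.236844, so x* = 45/(2.92 + 12·0.236844) = 7.8096.
At M' = 78.75: x* = 13.6668. Change: 13.6668 − 7.8096 = 5.8572.

Δx* = 5.8572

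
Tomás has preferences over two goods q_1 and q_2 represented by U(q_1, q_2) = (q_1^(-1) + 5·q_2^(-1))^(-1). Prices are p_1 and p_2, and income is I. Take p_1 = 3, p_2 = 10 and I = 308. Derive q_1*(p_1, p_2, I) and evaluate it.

q_1* = 20.2001

MU_q_1 ∝ q_1^(-2), MU_q_2 ∝ 5·q_2^(-2), so MRS = (1/5)·(q_2/q_1)^(2) = p_1/p_2.
Solve for the ratio: q_2/q_1 = [5·p_1/p_2]^(0.5).
With the ratio pinned down, the budget gives q_1* = I/(p_1 + p_2·(q_2/q_1)) and q_2* = (q_2/q_1)·q_1*.
Numerically q_2/q_1 = 1.224745, so q_1* = 308/(3 + 10·1.224745) = 20.2001.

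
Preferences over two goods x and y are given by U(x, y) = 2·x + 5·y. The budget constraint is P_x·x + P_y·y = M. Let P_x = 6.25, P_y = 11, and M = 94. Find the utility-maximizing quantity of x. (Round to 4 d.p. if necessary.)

x* = 0

Linear utility — the consumer picks whichever good has higher MU/price: 2/6.25 = 0.32 vs 5/11 = 0.4545.
y gives more utility per dollar, so spend all income on y: y* = M/P_y, x* = 0.
Numerically: x* = 0, y* = 8.5455.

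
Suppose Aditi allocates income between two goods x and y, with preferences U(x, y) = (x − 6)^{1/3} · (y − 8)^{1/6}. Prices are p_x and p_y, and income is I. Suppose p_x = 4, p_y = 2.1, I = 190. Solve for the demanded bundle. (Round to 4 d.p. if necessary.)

MRS = 2·(y−8)/(x−6). Tangency with p_x/p_y gives y−8 = (1/2)·(p_x/p_y)·(x−6).
After buying the subsistence bundle (6, 8), a share 2/3 of the remaining income goes to x: x* = 6 + 2/3·(I − 6p_x − 8p_y)/p_x.
Discretionary income = 190 − 6·4 − 8·2.1 = 149.2; x* = 6 + 2/3·149.2/4 = 30.8667; y* = 8 + 1/3·149.2/2.1 = 31.6825.

x* = 30.8667, y* = 31.6825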